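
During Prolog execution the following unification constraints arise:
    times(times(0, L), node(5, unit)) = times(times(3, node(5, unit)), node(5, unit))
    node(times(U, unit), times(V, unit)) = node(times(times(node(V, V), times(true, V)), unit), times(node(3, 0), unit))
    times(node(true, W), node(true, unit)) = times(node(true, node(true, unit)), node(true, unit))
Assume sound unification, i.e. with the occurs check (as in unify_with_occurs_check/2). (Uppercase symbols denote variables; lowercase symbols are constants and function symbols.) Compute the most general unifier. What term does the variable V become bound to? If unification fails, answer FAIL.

Decompose times/2: times(0, L) = times(3, node(5, unit)),  node(5, unit) = node(5, unit).
Decompose times/2: 0 = 3,  L = node(5, unit).
Clash: constants 0 and 3 differ; no unifier exists.

FAIL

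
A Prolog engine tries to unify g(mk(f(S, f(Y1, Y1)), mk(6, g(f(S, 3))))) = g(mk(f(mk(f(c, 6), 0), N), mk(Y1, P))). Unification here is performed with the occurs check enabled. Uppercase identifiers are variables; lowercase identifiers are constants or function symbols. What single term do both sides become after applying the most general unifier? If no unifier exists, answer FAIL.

Decompose g/1: mk(f(S, f(Y1, Y1)), mk(6, g(f(S, 3)))) = mk(f(mk(f(c, 6), 0), N), mk(Y1, P)).
Decompose mk/2: f(S, f(Y1, Y1)) = f(mk(f(c, 6), 0), N),  mk(6, g(f(S, 3))) = mk(Y1, P).
Decompose f/2: S = mk(f(c, 6), 0),  f(Y1, Y1) = N.
Bind S := mk(f(c, 6), 0); substituting into the one remaining equation that mentions S gives: mk(6, g(f(mk(f(c, 6), 0), 3))) = mk(Y1, P).
Bind N := f(Y1, Y1); no other remaining equation mentions N.
Decompose mk/2: 6 = Y1,  g(f(mk(f(c, 6), 0), 3)) = P.
Bind Y1 := 6; no other remaining equation mentions Y1. Substituting into the earlier binding gives N := f(6, 6).
Bind P := g(f(mk(f(c, 6), 0), 3)).
Applying the MGU to either side gives g(mk(f(mk(f(c, 6), 0), f(6, 6)), mk(6, g(f(mk(f(c, 6), 0), 3))))).

g(mk(f(mk(f(c, 6), 0), f(6, 6)), mk(6, g(f(mk(f(c, 6), 0), 3)))))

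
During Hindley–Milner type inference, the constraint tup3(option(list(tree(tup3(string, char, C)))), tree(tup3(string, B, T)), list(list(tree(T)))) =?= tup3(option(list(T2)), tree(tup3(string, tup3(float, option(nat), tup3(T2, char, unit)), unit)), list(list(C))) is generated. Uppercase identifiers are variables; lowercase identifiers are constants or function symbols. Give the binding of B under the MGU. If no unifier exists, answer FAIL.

Decompose tup3/3: option(list(tree(tup3(string, char, C)))) =?= option(list(T2)),  tree(tup3(string, B, T)) =?= tree(tup3(string, tup3(float, option(nat), tup3(T2, char, unit)), unit)),  list(list(tree(T))) =?= list(list(C)).
Decompose option/1: list(tree(tup3(string, char, C))) =?= list(T2).
Decompose list/1: tree(tup3(string, char, C)) =?= T2.
Bind T2 := tree(tup3(string, char, C)); substituting into the one remaining equation that mentions T2 gives: tree(tup3(string, B, T)) =?= tree(tup3(string, tup3(float, option(nat), tup3(tree(tup3(string, char, C)), char, unit)), unit)).
Decompose tree/1: tup3(string, B, T) =?= tup3(string, tup3(float, option(nat), tup3(tree(tup3(string, char, C)), char, unit)), unit).
Decompose tup3/3: string =?= string,  B =?= tup3(float, option(nat), tup3(tree(tup3(string, char, C)), char, unit)),  T =?= unit.
Delete trivial equation string =?= string.
Bind B := tup3(float, option(nat), tup3(tree(tup3(string, char, C)), char, unit)); no other remaining equation mentions B.
Bind T := unit; substituting into the remaining equation gives: list(list(tree(unit))) =?= list(list(C)).
Decompose list/1: list(tree(unit)) =?= list(C).
Decompose list/1: tree(unit) =?= C.
Bind C := tree(unit). Substituting into the earlier bindings gives T2 := tree(tup3(string, char, tree(unit))), B := tup3(float, option(nat), tup3(tree(tup3(string, char, tree(unit))), char, unit)).
MGU = { T2 ↦ tree(tup3(string, char, tree(unit))), B ↦ tup3(float, option(nat), tup3(tree(tup3(string, char, tree(unit))), char, unit)), T ↦ unit, C ↦ tree(unit) }, so B ↦ tup3(float, option(nat), tup3(tree(tup3(string, char, tree(unit))), char, unit)).

tup3(float, option(nat), tup3(tree(tup3(string, char, tree(unit))), char, unit))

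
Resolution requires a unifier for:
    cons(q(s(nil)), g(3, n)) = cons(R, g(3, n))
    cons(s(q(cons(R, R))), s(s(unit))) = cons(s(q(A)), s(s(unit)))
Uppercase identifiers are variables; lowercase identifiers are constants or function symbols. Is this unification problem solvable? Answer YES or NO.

YES

Decompose cons/2: q(s(nil)) = R,  g(3, n) = g(3, n).
Bind R := q(s(nil)); substituting into the one remaining equation that mentions R gives: cons(s(q(cons(q(s(nil)), q(s(nil))))), s(s(unit))) = cons(s(q(A)), s(s(unit))).
Delete trivial equation g(3, n) = g(3, n).
Decompose cons/2: s(q(cons(q(s(nil)), q(s(nil))))) = s(q(A)),  s(s(unit)) = s(s(unit)).
Decompose s/1: q(cons(q(s(nil)), q(s(nil)))) = q(A).
Decompose q/1: cons(q(s(nil)), q(s(nil))) = A.
Bind A := cons(q(s(nil)), q(s(nil))); no other remaining equation mentions A.
Delete trivial equation s(s(unit)) = s(s(unit)).
No equations remain and no clash or occurs-check failure arose, so a unifier exists.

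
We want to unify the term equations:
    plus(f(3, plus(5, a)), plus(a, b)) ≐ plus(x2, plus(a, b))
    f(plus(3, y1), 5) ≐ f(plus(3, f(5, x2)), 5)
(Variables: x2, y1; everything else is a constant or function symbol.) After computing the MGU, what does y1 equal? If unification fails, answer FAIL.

f(5, f(3, plus(5, a)))

Decompose plus/2: f(3, plus(5, a)) ≐ x2,  plus(a, b) ≐ plus(a, b).
Bind x2 := f(3, plus(5, a)); substituting into the one remaining equation that mentions x2 gives: f(plus(3, y1), 5) ≐ f(plus(3, f(5, f(3, plus(5, a)))), 5).
Delete trivial equation plus(a, b) ≐ plus(a, b).
Decompose f/2: plus(3, y1) ≐ plus(3, f(5, f(3, plus(5, a)))),  5 ≐ 5.
Decompose plus/2: 3 ≐ 3,  y1 ≐ f(5, f(3, plus(5, a))).
Delete trivial equation 3 ≐ 3.
Bind y1 := f(5, f(3, plus(5, a))); no other remaining equation mentions y1.
Delete trivial equation 5 ≐ 5.
MGU = { x2 -> f(3, plus(5, a)), y1 -> f(5, f(3, plus(5, a))) }, so y1 -> f(5, f(3, plus(5, a))).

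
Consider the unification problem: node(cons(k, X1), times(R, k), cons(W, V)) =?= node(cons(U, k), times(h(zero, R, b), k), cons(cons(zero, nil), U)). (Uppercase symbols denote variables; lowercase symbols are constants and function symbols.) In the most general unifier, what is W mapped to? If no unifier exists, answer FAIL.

Decompose node/3: cons(k, X1) =?= cons(U, k),  times(R, k) =?= times(h(zero, R, b), k),  cons(W, V) =?= cons(cons(zero, nil), U).
Decompose cons/2: k =?= U,  X1 =?= k.
Bind U := k; substituting into the one remaining equation that mentions U gives: cons(W, V) =?= cons(cons(zero, nil), k).
Bind X1 := k; no other remaining equation mentions X1.
Decompose times/2: R =?= h(zero, R, b),  k =?= k.
Occurs check fails: R occurs in h(zero, R, b); the equation R =?= h(zero, R, b) has no finite solution.

FAIL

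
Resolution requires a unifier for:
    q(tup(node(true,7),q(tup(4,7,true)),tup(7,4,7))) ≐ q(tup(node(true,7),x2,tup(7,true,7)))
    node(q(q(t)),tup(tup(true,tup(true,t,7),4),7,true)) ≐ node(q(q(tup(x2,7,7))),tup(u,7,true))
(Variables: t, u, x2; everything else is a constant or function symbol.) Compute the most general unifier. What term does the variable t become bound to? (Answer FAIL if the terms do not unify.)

Decompose q/1: tup(node(true,7),q(tup(4,7,true)),tup(7,4,7)) ≐ tup(node(true,7),x2,tup(7,true,7)).
Decompose tup/3: node(true,7) ≐ node(true,7),  q(tup(4,7,true)) ≐ x2,  tup(7,4,7) ≐ tup(7,true,7).
Delete trivial equation node(true,7) ≐ node(true,7).
Bind x2 := q(tup(4,7,true)); substituting into the one remaining equation that mentions x2 gives: node(q(q(t)),tup(tup(true,tup(true,t,7),4),7,true)) ≐ node(q(q(tup(q(tup(4,7,true)),7,7))),tup(u,7,true)).
Decompose tup/3: 7 ≐ 7,  4 ≐ true,  7 ≐ 7.
Delete trivial equation 7 ≐ 7.
Clash: constants 4 and true differ; no unifier exists.

FAIL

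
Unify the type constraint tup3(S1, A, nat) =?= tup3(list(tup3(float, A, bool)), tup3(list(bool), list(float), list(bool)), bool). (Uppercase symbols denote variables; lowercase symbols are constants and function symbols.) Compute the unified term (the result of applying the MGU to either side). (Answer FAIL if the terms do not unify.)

Decompose tup3/3: S1 =?= list(tup3(float, A, bool)),  A =?= tup3(list(bool), list(float), list(bool)),  nat =?= bool.
Bind S1 := list(tup3(float, A, bool)); no other remaining equation mentions S1.
Bind A := tup3(list(bool), list(float), list(bool)); no other remaining equation mentions A. Substituting into the earlier binding gives S1 := list(tup3(float, tup3(list(bool), list(float), list(bool)), bool)).
Clash: constants nat and bool differ; no unifier exists.

FAIL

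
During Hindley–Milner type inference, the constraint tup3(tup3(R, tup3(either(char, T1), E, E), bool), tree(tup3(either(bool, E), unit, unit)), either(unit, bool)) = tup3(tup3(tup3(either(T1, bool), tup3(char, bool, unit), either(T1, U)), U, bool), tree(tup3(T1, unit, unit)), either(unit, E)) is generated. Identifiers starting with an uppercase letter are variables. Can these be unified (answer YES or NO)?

Decompose tup3/3: tup3(R, tup3(either(char, T1), E, E), bool) = tup3(tup3(either(T1, bool), tup3(char, bool, unit), either(T1, U)), U, bool),  tree(tup3(either(bool, E), unit, unit)) = tree(tup3(T1, unit, unit)),  either(unit, bool) = either(unit, E).
Decompose tup3/3: R = tup3(either(T1, bool), tup3(char, bool, unit), either(T1, U)),  tup3(either(char, T1), E, E) = U,  bool = bool.
Bind R := tup3(either(T1, bool), tup3(char, bool, unit), either(T1, U)); no other remaining equation mentions R.
Bind U := tup3(either(char, T1), E, E); no other remaining equation mentions U. Substituting into the earlier binding gives R := tup3(either(T1, bool), tup3(char, bool, unit), either(T1, tup3(either(char, T1), E, E))).
Delete trivial equation bool = bool.
Decompose tree/1: tup3(either(bool, E), unit, unit) = tup3(T1, unit, unit).
Decompose tup3/3: either(bool, E) = T1,  unit = unit,  unit = unit.
Bind T1 := either(bool, E); no other remaining equation mentions T1. Substituting into the earlier bindings gives R := tup3(either(either(bool, E), bool), tup3(char, bool, unit), either(either(bool, E), tup3(either(char, either(bool, E)), E, E))), U := tup3(either(char, either(bool, E)), E, E).
Delete trivial equation unit = unit.
Delete trivial equation unit = unit.
Decompose either/2: unit = unit,  bool = E.
Delete trivial equation unit = unit.
Bind E := bool. Substituting into the earlier bindings gives R := tup3(either(either(bool, bool), bool), tup3(char, bool, unit), either(either(bool, bool), tup3(either(char, either(bool, bool)), bool, bool))), U := tup3(either(char, either(bool, bool)), bool, bool), T1 := either(bool, bool).
No equations remain and no clash or occurs-check failure arose, so a unifier exists.

YES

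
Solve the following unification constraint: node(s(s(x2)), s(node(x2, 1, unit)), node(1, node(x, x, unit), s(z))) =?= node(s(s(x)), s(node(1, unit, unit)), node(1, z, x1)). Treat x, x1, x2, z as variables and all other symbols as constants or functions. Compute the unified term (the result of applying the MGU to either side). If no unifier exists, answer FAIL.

FAIL

Decompose node/3: s(s(x2)) =?= s(s(x)),  s(node(x2, 1, unit)) =?= s(node(1, unit, unit)),  node(1, node(x, x, unit), s(z)) =?= node(1, z, x1).
Decompose s/1: s(x2) =?= s(x).
Decompose s/1: x2 =?= x.
Bind x2 := x; substituting into the one remaining equation that mentions x2 gives: s(node(x, 1, unit)) =?= s(node(1, unit, unit)).
Decompose s/1: node(x, 1, unit) =?= node(1, unit, unit).
Decompose node/3: x =?= 1,  1 =?= unit,  unit =?= unit.
Bind x := 1; substituting into the one remaining equation that mentions x gives: node(1, node(1, 1, unit), s(z)) =?= node(1, z, x1). Substituting into the earlier binding gives x2 := 1.
Clash: constants 1 and unit differ; no unifier exists.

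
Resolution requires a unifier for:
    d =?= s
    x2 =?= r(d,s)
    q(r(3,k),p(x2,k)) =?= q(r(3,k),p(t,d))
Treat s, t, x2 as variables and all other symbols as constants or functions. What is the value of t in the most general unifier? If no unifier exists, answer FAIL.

FAIL

Bind s := d; substituting into the one remaining equation that mentions s gives: x2 =?= r(d,d).
Bind x2 := r(d,d); substituting into the remaining equation gives: q(r(3,k),p(r(d,d),k)) =?= q(r(3,k),p(t,d)).
Decompose q/2: r(3,k) =?= r(3,k),  p(r(d,d),k) =?= p(t,d).
Delete trivial equation r(3,k) =?= r(3,k).
Decompose p/2: r(d,d) =?= t,  k =?= d.
Bind t := r(d,d); no other remaining equation mentions t.
Clash: constants k and d differ; no unifier exists.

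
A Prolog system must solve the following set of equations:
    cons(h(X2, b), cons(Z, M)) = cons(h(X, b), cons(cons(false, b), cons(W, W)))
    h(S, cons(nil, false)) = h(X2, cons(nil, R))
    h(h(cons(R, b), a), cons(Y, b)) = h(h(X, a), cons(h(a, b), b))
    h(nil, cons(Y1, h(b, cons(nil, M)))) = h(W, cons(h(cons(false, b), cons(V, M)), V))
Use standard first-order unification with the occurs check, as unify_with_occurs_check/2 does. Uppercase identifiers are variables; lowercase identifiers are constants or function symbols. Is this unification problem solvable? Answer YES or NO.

Decompose cons/2: h(X2, b) = h(X, b),  cons(Z, M) = cons(cons(false, b), cons(W, W)).
Decompose h/2: X2 = X,  b = b.
Bind X2 := X; substituting into the one remaining equation that mentions X2 gives: h(S, cons(nil, false)) = h(X, cons(nil, R)).
Delete trivial equation b = b.
Decompose cons/2: Z = cons(false, b),  M = cons(W, W).
Bind Z := cons(false, b); no other remaining equation mentions Z.
Bind M := cons(W, W); substituting into the one remaining equation that mentions M gives: h(nil, cons(Y1, h(b, cons(nil, cons(W, W))))) = h(W, cons(h(cons(false, b), cons(V, cons(W, W))), V)).
Decompose h/2: S = X,  cons(nil, false) = cons(nil, R).
Bind S := X; no other remaining equation mentions S.
Decompose cons/2: nil = nil,  false = R.
Delete trivial equation nil = nil.
Bind R := false; substituting into the one remaining equation that mentions R gives: h(h(cons(false, b), a), cons(Y, b)) = h(h(X, a), cons(h(a, b), b)).
Decompose h/2: h(cons(false, b), a) = h(X, a),  cons(Y, b) = cons(h(a, b), b).
Decompose h/2: cons(false, b) = X,  a = a.
Bind X := cons(false, b); no other remaining equation mentions X. Substituting into the earlier bindings gives X2 := cons(false, b), S := cons(false, b).
Delete trivial equation a = a.
Decompose cons/2: Y = h(a, b),  b = b.
Bind Y := h(a, b); no other remaining equation mentions Y.
Delete trivial equation b = b.
Decompose h/2: nil = W,  cons(Y1, h(b, cons(nil, cons(W, W)))) = cons(h(cons(false, b), cons(V, cons(W, W))), V).
Bind W := nil; substituting into the remaining equation gives: cons(Y1, h(b, cons(nil, cons(nil, nil)))) = cons(h(cons(false, b), cons(V, cons(nil, nil))), V). Substituting into the earlier binding gives M := cons(nil, nil).
Decompose cons/2: Y1 = h(cons(false, b), cons(V, cons(nil, nil))),  h(b, cons(nil, cons(nil, nil))) = V.
Bind Y1 := h(cons(false, b), cons(V, cons(nil, nil))); no other remaining equation mentions Y1.
Bind V := h(b, cons(nil, cons(nil, nil))). Substituting into the earlier binding gives Y1 := h(cons(false, b), cons(h(b, cons(nil, cons(nil, nil))), cons(nil, nil))).
No equations remain and no clash or occurs-check failure arose, so a unifier exists.

YES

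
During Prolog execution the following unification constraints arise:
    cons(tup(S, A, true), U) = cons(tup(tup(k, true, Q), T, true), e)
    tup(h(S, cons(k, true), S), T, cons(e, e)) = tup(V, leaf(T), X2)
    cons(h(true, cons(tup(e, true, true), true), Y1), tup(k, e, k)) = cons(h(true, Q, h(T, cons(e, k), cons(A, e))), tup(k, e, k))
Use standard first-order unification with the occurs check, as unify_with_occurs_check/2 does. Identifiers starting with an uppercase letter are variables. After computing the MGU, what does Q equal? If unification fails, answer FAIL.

Decompose cons/2: tup(S, A, true) = tup(tup(k, true, Q), T, true),  U = e.
Decompose tup/3: S = tup(k, true, Q),  A = T,  true = true.
Bind S := tup(k, true, Q); substituting into the one remaining equation that mentions S gives: tup(h(tup(k, true, Q), cons(k, true), tup(k, true, Q)), T, cons(e, e)) = tup(V, leaf(T), X2).
Bind A := T; substituting into the one remaining equation that mentions A gives: cons(h(true, cons(tup(e, true, true), true), Y1), tup(k, e, k)) = cons(h(true, Q, h(T, cons(e, k), cons(T, e))), tup(k, e, k)).
Delete trivial equation true = true.
Bind U := e; no other remaining equation mentions U.
Decompose tup/3: h(tup(k, true, Q), cons(k, true), tup(k, true, Q)) = V,  T = leaf(T),  cons(e, e) = X2.
Bind V := h(tup(k, true, Q), cons(k, true), tup(k, true, Q)); no other remaining equation mentions V.
Occurs check fails: T occurs in leaf(T); the equation T = leaf(T) has no finite solution.

FAIL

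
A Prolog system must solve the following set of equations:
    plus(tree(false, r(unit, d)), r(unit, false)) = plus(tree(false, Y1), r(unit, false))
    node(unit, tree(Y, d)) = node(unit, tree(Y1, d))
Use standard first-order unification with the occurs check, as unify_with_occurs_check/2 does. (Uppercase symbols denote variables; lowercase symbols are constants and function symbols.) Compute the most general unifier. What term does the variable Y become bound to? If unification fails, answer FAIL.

r(unit, d)

Decompose plus/2: tree(false, r(unit, d)) = tree(false, Y1),  r(unit, false) = r(unit, false).
Decompose tree/2: false = false,  r(unit, d) = Y1.
Delete trivial equation false = false.
Bind Y1 := r(unit, d); substituting into the one remaining equation that mentions Y1 gives: node(unit, tree(Y, d)) = node(unit, tree(r(unit, d), d)).
Delete trivial equation r(unit, false) = r(unit, false).
Decompose node/2: unit = unit,  tree(Y, d) = tree(r(unit, d), d).
Delete trivial equation unit = unit.
Decompose tree/2: Y = r(unit, d),  d = d.
Bind Y := r(unit, d); no other remaining equation mentions Y.
Delete trivial equation d = d.
MGU = { Y1 -> r(unit, d), Y -> r(unit, d) }, so Y -> r(unit, d).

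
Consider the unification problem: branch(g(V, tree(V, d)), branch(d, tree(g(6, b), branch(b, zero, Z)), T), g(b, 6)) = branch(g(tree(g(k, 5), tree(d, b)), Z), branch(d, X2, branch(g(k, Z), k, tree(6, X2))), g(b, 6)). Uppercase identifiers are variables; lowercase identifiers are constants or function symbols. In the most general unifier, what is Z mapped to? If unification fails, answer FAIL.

Decompose branch/3: g(V, tree(V, d)) = g(tree(g(k, 5), tree(d, b)), Z),  branch(d, tree(g(6, b), branch(b, zero, Z)), T) = branch(d, X2, branch(g(k, Z), k, tree(6, X2))),  g(b, 6) = g(b, 6).
Decompose g/2: V = tree(g(k, 5), tree(d, b)),  tree(V, d) = Z.
Bind V := tree(g(k, 5), tree(d, b)); substituting into the one remaining equation that mentions V gives: tree(tree(g(k, 5), tree(d, b)), d) = Z.
Bind Z := tree(tree(g(k, 5), tree(d, b)), d); substituting into the one remaining equation that mentions Z gives: branch(d, tree(g(6, b), branch(b, zero, tree(tree(g(k, 5), tree(d, b)), d))), T) = branch(d, X2, branch(g(k, tree(tree(g(k, 5), tree(d, b)), d)), k, tree(6, X2))).
Decompose branch/3: d = d,  tree(g(6, b), branch(b, zero, tree(tree(g(k, 5), tree(d, b)), d))) = X2,  T = branch(g(k, tree(tree(g(k, 5), tree(d, b)), d)), k, tree(6, X2)).
Delete trivial equation d = d.
Bind X2 := tree(g(6, b), branch(b, zero, tree(tree(g(k, 5), tree(d, b)), d))); substituting into the one remaining equation that mentions X2 gives: T = branch(g(k, tree(tree(g(k, 5), tree(d, b)), d)), k, tree(6, tree(g(6, b), branch(b, zero, tree(tree(g(k, 5), tree(d, b)), d))))).
Bind T := branch(g(k, tree(tree(g(k, 5), tree(d, b)), d)), k, tree(6, tree(g(6, b), branch(b, zero, tree(tree(g(k, 5), tree(d, b)), d))))); no other remaining equation mentions T.
Delete trivial equation g(b, 6) = g(b, 6).
MGU = { V -> tree(g(k, 5), tree(d, b)), Z -> tree(tree(g(k, 5), tree(d, b)), d), X2 -> tree(g(6, b), branch(b, zero, tree(tree(g(k, 5), tree(d, b)), d))), T -> branch(g(k, tree(tree(g(k, 5), tree(d, b)), d)), k, tree(6, tree(g(6, b), branch(b, zero, tree(tree(g(k, 5), tree(d, b)), d))))) }, so Z -> tree(tree(g(k, 5), tree(d, b)), d).

tree(tree(g(k, 5), tree(d, b)), d)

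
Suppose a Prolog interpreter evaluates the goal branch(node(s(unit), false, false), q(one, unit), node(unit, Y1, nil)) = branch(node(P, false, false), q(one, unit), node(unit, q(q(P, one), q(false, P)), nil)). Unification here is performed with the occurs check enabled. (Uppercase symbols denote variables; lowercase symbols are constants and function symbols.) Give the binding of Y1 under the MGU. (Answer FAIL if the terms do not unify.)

Decompose branch/3: node(s(unit), false, false) = node(P, false, false),  q(one, unit) = q(one, unit),  node(unit, Y1, nil) = node(unit, q(q(P, one), q(false, P)), nil).
Decompose node/3: s(unit) = P,  false = false,  false = false.
Bind P := s(unit); substituting into the one remaining equation that mentions P gives: node(unit, Y1, nil) = node(unit, q(q(s(unit), one), q(false, s(unit))), nil).
Delete trivial equation false = false.
Delete trivial equation false = false.
Delete trivial equation q(one, unit) = q(one, unit).
Decompose node/3: unit = unit,  Y1 = q(q(s(unit), one), q(false, s(unit))),  nil = nil.
Delete trivial equation unit = unit.
Bind Y1 := q(q(s(unit), one), q(false, s(unit))); no other remaining equation mentions Y1.
Delete trivial equation nil = nil.
MGU = { P = s(unit), Y1 = q(q(s(unit), one), q(false, s(unit))) }, so Y1 = q(q(s(unit), one), q(false, s(unit))).

q(q(s(unit), one), q(false, s(unit)))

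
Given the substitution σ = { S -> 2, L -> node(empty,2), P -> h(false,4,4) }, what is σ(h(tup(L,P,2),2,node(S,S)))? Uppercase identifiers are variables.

h(tup(node(empty,2),h(false,4,4),2),2,node(2,2))

Replace each occurrence of S with 2.
Replace each occurrence of L with node(empty,2).
Replace each occurrence of P with h(false,4,4).
Result: h(tup(node(empty,2),h(false,4,4),2),2,node(2,2)).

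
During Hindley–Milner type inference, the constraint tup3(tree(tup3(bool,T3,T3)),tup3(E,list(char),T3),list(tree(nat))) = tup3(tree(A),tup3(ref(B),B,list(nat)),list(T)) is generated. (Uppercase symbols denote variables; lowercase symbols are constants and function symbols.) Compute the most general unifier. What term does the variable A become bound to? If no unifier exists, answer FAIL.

Decompose tup3/3: tree(tup3(bool,T3,T3)) = tree(A),  tup3(E,list(char),T3) = tup3(ref(B),B,list(nat)),  list(tree(nat)) = list(T).
Decompose tree/1: tup3(bool,T3,T3) = A.
Bind A := tup3(bool,T3,T3); no other remaining equation mentions A.
Decompose tup3/3: E = ref(B),  list(char) = B,  T3 = list(nat).
Bind E := ref(B); no other remaining equation mentions E.
Bind B := list(char); no other remaining equation mentions B. Substituting into the earlier binding gives E := ref(list(char)).
Bind T3 := list(nat); no other remaining equation mentions T3. Substituting into the earlier binding gives A := tup3(bool,list(nat),list(nat)).
Decompose list/1: tree(nat) = T.
Bind T := tree(nat).
MGU = { A ↦ tup3(bool,list(nat),list(nat)), E ↦ ref(list(char)), B ↦ list(char), T3 ↦ list(nat), T ↦ tree(nat) }, so A ↦ tup3(bool,list(nat),list(nat)).

tup3(bool,list(nat),list(nat))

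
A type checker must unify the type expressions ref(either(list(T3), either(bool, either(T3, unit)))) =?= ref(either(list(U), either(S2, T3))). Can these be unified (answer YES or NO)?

Decompose ref/1: either(list(T3), either(bool, either(T3, unit))) =?= either(list(U), either(S2, T3)).
Decompose either/2: list(T3) =?= list(U),  either(bool, either(T3, unit)) =?= either(S2, T3).
Decompose list/1: T3 =?= U.
Bind T3 := U; substituting into the remaining equation gives: either(bool, either(U, unit)) =?= either(S2, U).
Decompose either/2: bool =?= S2,  either(U, unit) =?= U.
Bind S2 := bool; no other remaining equation mentions S2.
Occurs check fails: U occurs in either(U, unit); the equation U =?= either(U, unit) has no finite solution.

NO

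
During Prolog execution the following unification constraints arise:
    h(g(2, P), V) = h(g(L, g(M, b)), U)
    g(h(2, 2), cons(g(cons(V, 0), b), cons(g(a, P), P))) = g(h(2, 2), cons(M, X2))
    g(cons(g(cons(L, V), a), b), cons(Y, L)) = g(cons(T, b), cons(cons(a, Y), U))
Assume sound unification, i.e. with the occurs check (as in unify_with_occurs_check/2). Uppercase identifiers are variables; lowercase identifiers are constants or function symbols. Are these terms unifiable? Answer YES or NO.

Decompose h/2: g(2, P) = g(L, g(M, b)),  V = U.
Decompose g/2: 2 = L,  P = g(M, b).
Bind L := 2; substituting into the one remaining equation that mentions L gives: g(cons(g(cons(2, V), a), b), cons(Y, 2)) = g(cons(T, b), cons(cons(a, Y), U)).
Bind P := g(M, b); substituting into the one remaining equation that mentions P gives: g(h(2, 2), cons(g(cons(V, 0), b), cons(g(a, g(M, b)), g(M, b)))) = g(h(2, 2), cons(M, X2)).
Bind V := U; substituting into the remaining equations gives: g(h(2, 2), cons(g(cons(U, 0), b), cons(g(a, g(M, b)), g(M, b)))) = g(h(2, 2), cons(M, X2)),  g(cons(g(cons(2, U), a), b), cons(Y, 2)) = g(cons(T, b), cons(cons(a, Y), U)).
Decompose g/2: h(2, 2) = h(2, 2),  cons(g(cons(U, 0), b), cons(g(a, g(M, b)), g(M, b))) = cons(M, X2).
Delete trivial equation h(2, 2) = h(2, 2).
Decompose cons/2: g(cons(U, 0), b) = M,  cons(g(a, g(M, b)), g(M, b)) = X2.
Bind M := g(cons(U, 0), b); substituting into the one remaining equation that mentions M gives: cons(g(a, g(g(cons(U, 0), b), b)), g(g(cons(U, 0), b), b)) = X2. Substituting into the earlier binding gives P := g(g(cons(U, 0), b), b).
Bind X2 := cons(g(a, g(g(cons(U, 0), b), b)), g(g(cons(U, 0), b), b)); no other remaining equation mentions X2.
Decompose g/2: cons(g(cons(2, U), a), b) = cons(T, b),  cons(Y, 2) = cons(cons(a, Y), U).
Decompose cons/2: g(cons(2, U), a) = T,  b = b.
Bind T := g(cons(2, U), a); no other remaining equation mentions T.
Delete trivial equation b = b.
Decompose cons/2: Y = cons(a, Y),  2 = U.
Occurs check fails: Y occurs in cons(a, Y); the equation Y = cons(a, Y) has no finite solution.

NO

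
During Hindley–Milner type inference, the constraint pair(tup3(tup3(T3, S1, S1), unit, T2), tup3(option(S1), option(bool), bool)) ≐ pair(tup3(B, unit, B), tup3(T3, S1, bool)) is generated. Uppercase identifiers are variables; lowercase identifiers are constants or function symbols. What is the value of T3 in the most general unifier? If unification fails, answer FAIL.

Decompose pair/2: tup3(tup3(T3, S1, S1), unit, T2) ≐ tup3(B, unit, B),  tup3(option(S1), option(bool), bool) ≐ tup3(T3, S1, bool).
Decompose tup3/3: tup3(T3, S1, S1) ≐ B,  unit ≐ unit,  T2 ≐ B.
Bind B := tup3(T3, S1, S1); substituting into the one remaining equation that mentions B gives: T2 ≐ tup3(T3, S1, S1).
Delete trivial equation unit ≐ unit.
Bind T2 := tup3(T3, S1, S1); no other remaining equation mentions T2.
Decompose tup3/3: option(S1) ≐ T3,  option(bool) ≐ S1,  bool ≐ bool.
Bind T3 := option(S1); no other remaining equation mentions T3. Substituting into the earlier bindings gives B := tup3(option(S1), S1, S1), T2 := tup3(option(S1), S1, S1).
Bind S1 := option(bool); no other remaining equation mentions S1. Substituting into the earlier bindings gives B := tup3(option(option(bool)), option(bool), option(bool)), T2 := tup3(option(option(bool)), option(bool), option(bool)), T3 := option(option(bool)).
Delete trivial equation bool ≐ bool.
MGU = { B := tup3(option(option(bool)), option(bool), option(bool)), T2 := tup3(option(option(bool)), option(bool), option(bool)), T3 := option(option(bool)), S1 := option(bool) }, so T3 := option(option(bool)).

option(option(bool))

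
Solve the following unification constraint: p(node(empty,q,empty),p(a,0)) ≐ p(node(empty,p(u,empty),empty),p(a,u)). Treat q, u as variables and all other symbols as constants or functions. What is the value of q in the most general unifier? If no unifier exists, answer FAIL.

Decompose p/2: node(empty,q,empty) ≐ node(empty,p(u,empty),empty),  p(a,0) ≐ p(a,u).
Decompose node/3: empty ≐ empty,  q ≐ p(u,empty),  empty ≐ empty.
Delete trivial equation empty ≐ empty.
Bind q := p(u,empty); no other remaining equation mentions q.
Delete trivial equation empty ≐ empty.
Decompose p/2: a ≐ a,  0 ≐ u.
Delete trivial equation a ≐ a.
Bind u := 0. Substituting into the earlier binding gives q := p(0,empty).
MGU = { q ↦ p(0,empty), u ↦ 0 }, so q ↦ p(0,empty).

p(0,empty)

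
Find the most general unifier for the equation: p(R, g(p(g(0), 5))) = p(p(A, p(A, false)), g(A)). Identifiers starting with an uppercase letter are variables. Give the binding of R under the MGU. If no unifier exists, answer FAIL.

Decompose p/2: R = p(A, p(A, false)),  g(p(g(0), 5)) = g(A).
Bind R := p(A, p(A, false)); no other remaining equation mentions R.
Decompose g/1: p(g(0), 5) = A.
Bind A := p(g(0), 5). Substituting into the earlier binding gives R := p(p(g(0), 5), p(p(g(0), 5), false)).
MGU = { R -> p(p(g(0), 5), p(p(g(0), 5), false)), A -> p(g(0), 5) }, so R -> p(p(g(0), 5), p(p(g(0), 5), false)).

p(p(g(0), 5), p(p(g(0), 5), false))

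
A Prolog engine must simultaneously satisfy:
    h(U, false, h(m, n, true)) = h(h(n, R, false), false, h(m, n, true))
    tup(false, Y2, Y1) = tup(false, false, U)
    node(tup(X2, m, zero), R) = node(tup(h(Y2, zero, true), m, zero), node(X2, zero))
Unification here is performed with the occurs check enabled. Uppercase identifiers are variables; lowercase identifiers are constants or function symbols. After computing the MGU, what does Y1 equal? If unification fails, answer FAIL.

Decompose h/3: U = h(n, R, false),  false = false,  h(m, n, true) = h(m, n, true).
Bind U := h(n, R, false); substituting into the one remaining equation that mentions U gives: tup(false, Y2, Y1) = tup(false, false, h(n, R, false)).
Delete trivial equation false = false.
Delete trivial equation h(m, n, true) = h(m, n, true).
Decompose tup/3: false = false,  Y2 = false,  Y1 = h(n, R, false).
Delete trivial equation false = false.
Bind Y2 := false; substituting into the one remaining equation that mentions Y2 gives: node(tup(X2, m, zero), R) = node(tup(h(false, zero, true), m, zero), node(X2, zero)).
Bind Y1 := h(n, R, false); no other remaining equation mentions Y1.
Decompose node/2: tup(X2, m, zero) = tup(h(false, zero, true), m, zero),  R = node(X2, zero).
Decompose tup/3: X2 = h(false, zero, true),  m = m,  zero = zero.
Bind X2 := h(false, zero, true); substituting into the one remaining equation that mentions X2 gives: R = node(h(false, zero, true), zero).
Delete trivial equation m = m.
Delete trivial equation zero = zero.
Bind R := node(h(false, zero, true), zero). Substituting into the earlier bindings gives U := h(n, node(h(false, zero, true), zero), false), Y1 := h(n, node(h(false, zero, true), zero), false).
MGU = { U ↦ h(n, node(h(false, zero, true), zero), false), Y2 ↦ false, Y1 ↦ h(n, node(h(false, zero, true), zero), false), X2 ↦ h(false, zero, true), R ↦ node(h(false, zero, true), zero) }, so Y1 ↦ h(n, node(h(false, zero, true), zero), false).

h(n, node(h(false, zero, true), zero), false)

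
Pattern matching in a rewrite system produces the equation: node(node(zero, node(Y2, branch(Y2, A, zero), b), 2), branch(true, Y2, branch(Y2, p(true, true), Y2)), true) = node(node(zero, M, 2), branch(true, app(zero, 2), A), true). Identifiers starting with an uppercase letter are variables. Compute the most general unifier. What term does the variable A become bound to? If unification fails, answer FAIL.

branch(app(zero, 2), p(true, true), app(zero, 2))

Decompose node/3: node(zero, node(Y2, branch(Y2, A, zero), b), 2) = node(zero, M, 2),  branch(true, Y2, branch(Y2, p(true, true), Y2)) = branch(true, app(zero, 2), A),  true = true.
Decompose node/3: zero = zero,  node(Y2, branch(Y2, A, zero), b) = M,  2 = 2.
Delete trivial equation zero = zero.
Bind M := node(Y2, branch(Y2, A, zero), b); no other remaining equation mentions M.
Delete trivial equation 2 = 2.
Decompose branch/3: true = true,  Y2 = app(zero, 2),  branch(Y2, p(true, true), Y2) = A.
Delete trivial equation true = true.
Bind Y2 := app(zero, 2); substituting into the one remaining equation that mentions Y2 gives: branch(app(zero, 2), p(true, true), app(zero, 2)) = A. Substituting into the earlier binding gives M := node(app(zero, 2), branch(app(zero, 2), A, zero), b).
Bind A := branch(app(zero, 2), p(true, true), app(zero, 2)); no other remaining equation mentions A. Substituting into the earlier binding gives M := node(app(zero, 2), branch(app(zero, 2), branch(app(zero, 2), p(true, true), app(zero, 2)), zero), b).
Delete trivial equation true = true.
MGU = { M -> node(app(zero, 2), branch(app(zero, 2), branch(app(zero, 2), p(true, true), app(zero, 2)), zero), b), Y2 -> app(zero, 2), A -> branch(app(zero, 2), p(true, true), app(zero, 2)) }, so A -> branch(app(zero, 2), p(true, true), app(zero, 2)).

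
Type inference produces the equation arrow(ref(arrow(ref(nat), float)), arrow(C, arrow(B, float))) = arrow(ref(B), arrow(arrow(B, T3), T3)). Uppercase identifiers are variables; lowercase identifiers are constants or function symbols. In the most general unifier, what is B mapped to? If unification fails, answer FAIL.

arrow(ref(nat), float)

Decompose arrow/2: ref(arrow(ref(nat), float)) = ref(B),  arrow(C, arrow(B, float)) = arrow(arrow(B, T3), T3).
Decompose ref/1: arrow(ref(nat), float) = B.
Bind B := arrow(ref(nat), float); substituting into the remaining equation gives: arrow(C, arrow(arrow(ref(nat), float), float)) = arrow(arrow(arrow(ref(nat), float), T3), T3).
Decompose arrow/2: C = arrow(arrow(ref(nat), float), T3),  arrow(arrow(ref(nat), float), float) = T3.
Bind C := arrow(arrow(ref(nat), float), T3); no other remaining equation mentions C.
Bind T3 := arrow(arrow(ref(nat), float), float). Substituting into the earlier binding gives C := arrow(arrow(ref(nat), float), arrow(arrow(ref(nat), float), float)).
MGU = { B -> arrow(ref(nat), float), C -> arrow(arrow(ref(nat), float), arrow(arrow(ref(nat), float), float)), T3 -> arrow(arrow(ref(nat), float), float) }, so B -> arrow(ref(nat), float).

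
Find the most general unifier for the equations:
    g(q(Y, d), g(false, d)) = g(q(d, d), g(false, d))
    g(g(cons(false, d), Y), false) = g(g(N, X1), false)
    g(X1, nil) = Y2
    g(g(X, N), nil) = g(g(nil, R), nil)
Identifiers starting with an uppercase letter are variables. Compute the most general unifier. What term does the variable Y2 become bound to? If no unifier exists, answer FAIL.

Decompose g/2: q(Y, d) = q(d, d),  g(false, d) = g(false, d).
Decompose q/2: Y = d,  d = d.
Bind Y := d; substituting into the one remaining equation that mentions Y gives: g(g(cons(false, d), d), false) = g(g(N, X1), false).
Delete trivial equation d = d.
Delete trivial equation g(false, d) = g(false, d).
Decompose g/2: g(cons(false, d), d) = g(N, X1),  false = false.
Decompose g/2: cons(false, d) = N,  d = X1.
Bind N := cons(false, d); substituting into the one remaining equation that mentions N gives: g(g(X, cons(false, d)), nil) = g(g(nil, R), nil).
Bind X1 := d; substituting into the one remaining equation that mentions X1 gives: g(d, nil) = Y2.
Delete trivial equation false = false.
Bind Y2 := g(d, nil); no other remaining equation mentions Y2.
Decompose g/2: g(X, cons(false, d)) = g(nil, R),  nil = nil.
Decompose g/2: X = nil,  cons(false, d) = R.
Bind X := nil; no other remaining equation mentions X.
Bind R := cons(false, d); no other remaining equation mentions R.
Delete trivial equation nil = nil.
MGU = { Y ↦ d, N ↦ cons(false, d), X1 ↦ d, Y2 ↦ g(d, nil), X ↦ nil, R ↦ cons(false, d) }, so Y2 ↦ g(d, nil).

g(d, nil)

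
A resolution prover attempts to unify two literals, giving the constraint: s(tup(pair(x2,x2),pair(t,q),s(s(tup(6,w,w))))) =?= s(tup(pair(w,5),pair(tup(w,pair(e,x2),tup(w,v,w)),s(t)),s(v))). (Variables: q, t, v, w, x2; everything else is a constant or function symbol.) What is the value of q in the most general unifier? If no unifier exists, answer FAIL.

Decompose s/1: tup(pair(x2,x2),pair(t,q),s(s(tup(6,w,w)))) =?= tup(pair(w,5),pair(tup(w,pair(e,x2),tup(w,v,w)),s(t)),s(v)).
Decompose tup/3: pair(x2,x2) =?= pair(w,5),  pair(t,q) =?= pair(tup(w,pair(e,x2),tup(w,v,w)),s(t)),  s(s(tup(6,w,w))) =?= s(v).
Decompose pair/2: x2 =?= w,  x2 =?= 5.
Bind x2 := w; substituting into the 2 remaining equations that mention x2 gives: w =?= 5,  pair(t,q) =?= pair(tup(w,pair(e,w),tup(w,v,w)),s(t)).
Bind w := 5; substituting into the remaining equations gives: pair(t,q) =?= pair(tup(5,pair(e,5),tup(5,v,5)),s(t)),  s(s(tup(6,5,5))) =?= s(v). Substituting into the earlier binding gives x2 := 5.
Decompose pair/2: t =?= tup(5,pair(e,5),tup(5,v,5)),  q =?= s(t).
Bind t := tup(5,pair(e,5),tup(5,v,5)); substituting into the one remaining equation that mentions t gives: q =?= s(tup(5,pair(e,5),tup(5,v,5))).
Bind q := s(tup(5,pair(e,5),tup(5,v,5))); no other remaining equation mentions q.
Decompose s/1: s(tup(6,5,5)) =?= v.
Bind v := s(tup(6,5,5)). Substituting into the earlier bindings gives t := tup(5,pair(e,5),tup(5,s(tup(6,5,5)),5)), q := s(tup(5,pair(e,5),tup(5,s(tup(6,5,5)),5))).
MGU = { x2 -> 5, w -> 5, t -> tup(5,pair(e,5),tup(5,s(tup(6,5,5)),5)), q -> s(tup(5,pair(e,5),tup(5,s(tup(6,5,5)),5))), v -> s(tup(6,5,5)) }, so q -> s(tup(5,pair(e,5),tup(5,s(tup(6,5,5)),5))).

s(tup(5,pair(e,5),tup(5,s(tup(6,5,5)),5)))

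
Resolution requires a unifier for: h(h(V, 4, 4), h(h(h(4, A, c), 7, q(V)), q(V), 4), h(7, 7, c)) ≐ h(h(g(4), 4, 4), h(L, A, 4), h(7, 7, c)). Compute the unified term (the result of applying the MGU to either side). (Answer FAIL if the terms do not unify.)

h(h(g(4), 4, 4), h(h(h(4, q(g(4)), c), 7, q(g(4))), q(g(4)), 4), h(7, 7, c))

Decompose h/3: h(V, 4, 4) ≐ h(g(4), 4, 4),  h(h(h(4, A, c), 7, q(V)), q(V), 4) ≐ h(L, A, 4),  h(7, 7, c) ≐ h(7, 7, c).
Decompose h/3: V ≐ g(4),  4 ≐ 4,  4 ≐ 4.
Bind V := g(4); substituting into the one remaining equation that mentions V gives: h(h(h(4, A, c), 7, q(g(4))), q(g(4)), 4) ≐ h(L, A, 4).
Delete trivial equation 4 ≐ 4.
Delete trivial equation 4 ≐ 4.
Decompose h/3: h(h(4, A, c), 7, q(g(4))) ≐ L,  q(g(4)) ≐ A,  4 ≐ 4.
Bind L := h(h(4, A, c), 7, q(g(4))); no other remaining equation mentions L.
Bind A := q(g(4)); no other remaining equation mentions A. Substituting into the earlier binding gives L := h(h(4, q(g(4)), c), 7, q(g(4))).
Delete trivial equation 4 ≐ 4.
Delete trivial equation h(7, 7, c) ≐ h(7, 7, c).
Applying the MGU to either side gives h(h(g(4), 4, 4), h(h(h(4, q(g(4)), c), 7, q(g(4))), q(g(4)), 4), h(7, 7, c)).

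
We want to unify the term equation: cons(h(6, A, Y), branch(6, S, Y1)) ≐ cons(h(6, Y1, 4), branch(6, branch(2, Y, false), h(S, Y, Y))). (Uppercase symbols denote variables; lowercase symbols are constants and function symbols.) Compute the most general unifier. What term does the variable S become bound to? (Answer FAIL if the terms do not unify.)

branch(2, 4, false)

Decompose cons/2: h(6, A, Y) ≐ h(6, Y1, 4),  branch(6, S, Y1) ≐ branch(6, branch(2, Y, false), h(S, Y, Y)).
Decompose h/3: 6 ≐ 6,  A ≐ Y1,  Y ≐ 4.
Delete trivial equation 6 ≐ 6.
Bind A := Y1; no other remaining equation mentions A.
Bind Y := 4; substituting into the remaining equation gives: branch(6, S, Y1) ≐ branch(6, branch(2, 4, false), h(S, 4, 4)).
Decompose branch/3: 6 ≐ 6,  S ≐ branch(2, 4, false),  Y1 ≐ h(S, 4, 4).
Delete trivial equation 6 ≐ 6.
Bind S := branch(2, 4, false); substituting into the remaining equation gives: Y1 ≐ h(branch(2, 4, false), 4, 4).
Bind Y1 := h(branch(2, 4, false), 4, 4). Substituting into the earlier binding gives A := h(branch(2, 4, false), 4, 4).
MGU = { A ↦ h(branch(2, 4, false), 4, 4), Y ↦ 4, S ↦ branch(2, 4, false), Y1 ↦ h(branch(2, 4, false), 4, 4) }, so S ↦ branch(2, 4, false).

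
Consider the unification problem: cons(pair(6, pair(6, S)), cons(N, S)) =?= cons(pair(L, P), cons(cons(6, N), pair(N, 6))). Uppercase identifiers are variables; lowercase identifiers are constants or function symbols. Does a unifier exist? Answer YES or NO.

Decompose cons/2: pair(6, pair(6, S)) =?= pair(L, P),  cons(N, S) =?= cons(cons(6, N), pair(N, 6)).
Decompose pair/2: 6 =?= L,  pair(6, S) =?= P.
Bind L := 6; no other remaining equation mentions L.
Bind P := pair(6, S); no other remaining equation mentions P.
Decompose cons/2: N =?= cons(6, N),  S =?= pair(N, 6).
Occurs check fails: N occurs in cons(6, N); the equation N =?= cons(6, N) has no finite solution.

NO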